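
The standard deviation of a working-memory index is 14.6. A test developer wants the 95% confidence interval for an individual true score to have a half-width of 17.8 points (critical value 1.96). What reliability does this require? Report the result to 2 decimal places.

0.61

Required SEM = 17.8 / 1.96 ≃ 9.08163
r = 1 − (9.08163/14.6)² ≃ 1 − 0.38692 ≃ 0.61308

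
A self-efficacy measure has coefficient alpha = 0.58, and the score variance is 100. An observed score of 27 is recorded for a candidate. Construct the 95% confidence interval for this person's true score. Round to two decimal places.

SD = √100 ≈ 10.000
SEM = 10.000 · √(1 − 0.580) = 10.000 · √0.420 ≈ 10.000 · 0.648 ≈ 6.481
1.96 · SEM ≈ 12.702
95% CI: 27 ± 12.702 = [14.298, 39.702]

[14.30, 39.70]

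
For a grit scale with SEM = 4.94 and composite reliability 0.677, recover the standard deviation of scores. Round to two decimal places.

SD = SEM / √(1 − r) = 4.94 / √0.323 ≈ 4.94 / 0.568 ≈ 8.692

8.69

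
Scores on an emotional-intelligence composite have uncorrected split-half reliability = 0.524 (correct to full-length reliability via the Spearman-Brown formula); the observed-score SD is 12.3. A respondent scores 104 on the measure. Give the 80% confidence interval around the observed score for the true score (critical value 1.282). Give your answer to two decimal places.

r_full = 2·0.524 / (1 + 0.524) ≈ 0.68766
SEM = 12.30000 · √(1 − 0.68766) = 12.30000 · √0.31234 ≈ 12.30000 · 0.55887 ≈ 6.87410
1.282 · SEM ≈ 8.81260
CI = 104 ± 8.81260 → [95.18740, 112.81260]

[95.19, 112.81]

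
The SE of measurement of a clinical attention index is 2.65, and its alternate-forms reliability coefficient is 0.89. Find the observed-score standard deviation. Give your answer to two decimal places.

SD = SEM / √(1 − r) = 2.65 / √0.11000 ≈ 2.65 / 0.33166 ≈ 7.99005

7.99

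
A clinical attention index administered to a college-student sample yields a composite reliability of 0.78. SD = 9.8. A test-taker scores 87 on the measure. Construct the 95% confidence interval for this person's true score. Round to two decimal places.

SEM = 9.80000 × √(1 − 0.78000) = 9.80000 × √0.22000 ≈ 9.80000 × 0.46904 ≈ 4.59661
Margin = 1.96 × 4.59661 ≈ 9.00935
95% CI: 87 ± 9.00935 = [77.99065, 96.00935]

[77.99, 96.01]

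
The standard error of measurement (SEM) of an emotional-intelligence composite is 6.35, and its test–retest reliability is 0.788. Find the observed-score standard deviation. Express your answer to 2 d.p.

SD = SEM / √(1 − r) = 6.35 / √0.212 ≃ 6.35 / 0.460 ≃ 13.791

13.79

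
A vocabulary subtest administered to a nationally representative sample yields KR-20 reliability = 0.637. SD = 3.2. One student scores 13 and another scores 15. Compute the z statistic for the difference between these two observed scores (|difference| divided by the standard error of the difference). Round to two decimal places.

0.73

SEM = 3.2000 × √(1 − 0.6370) = 3.2000 × √0.3630 ≈ 3.2000 × 0.6025 ≈ 1.9280
SE_diff = √2 × SEM ≈ 2.7266
z = |13 − 15| / 2.7266 = 2 / 2.7266 ≈ 0.7335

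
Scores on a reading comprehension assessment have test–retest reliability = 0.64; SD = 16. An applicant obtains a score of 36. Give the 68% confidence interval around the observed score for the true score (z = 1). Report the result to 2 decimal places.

[26.40, 45.60]

The standard error of measurement is 16.0000·√(1 − 0.6400) ≈ 16.0000·0.6000 ≈ 9.6000.
Margin = 1 · 9.6000 ≈ 9.6000
CI = 36 ± 9.6000 → [26.4000, 45.6000]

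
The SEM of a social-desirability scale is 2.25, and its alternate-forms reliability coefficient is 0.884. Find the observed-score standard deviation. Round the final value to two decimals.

SD = SEM / √(1 − r) = 2.25 / √0.11600 ≃ 2.25 / 0.34059 ≃ 6.60623

6.61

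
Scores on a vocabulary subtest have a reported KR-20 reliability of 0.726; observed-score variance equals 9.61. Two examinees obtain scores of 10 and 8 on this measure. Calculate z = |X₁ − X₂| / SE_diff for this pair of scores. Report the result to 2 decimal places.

0.87

σ = 9.61^(1/2) = 3.100
SEM = 3.100 · √(1 − 0.726) = 3.100 · √0.274 ≈ 3.100 · 0.523 ≈ 1.623
Standard error of the difference = 1.623·√2 ≈ 2.295
z = |10 − 8| / 2.295 = 2 / 2.295 ≈ 0.872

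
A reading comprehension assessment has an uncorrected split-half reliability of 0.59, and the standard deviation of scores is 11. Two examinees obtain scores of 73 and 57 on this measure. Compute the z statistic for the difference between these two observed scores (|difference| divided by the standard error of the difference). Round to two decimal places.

2.03

r_full = 2·0.59 / (1 + 0.59) ≃ 0.74214
SEM = 11.00000·√(1 − 0.74214) ≃ 5.58581
SE_diff = √2 · SEM ≃ 7.89953
z = 16 / 7.89953 ≃ 2.02544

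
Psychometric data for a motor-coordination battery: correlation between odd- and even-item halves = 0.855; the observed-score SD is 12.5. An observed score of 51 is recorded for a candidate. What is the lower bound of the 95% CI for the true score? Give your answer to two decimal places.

44.15

Full-length reliability (Spearman-Brown) = 2(0.855)/(1+0.855) ≈ 0.9218
SEM = 12.5000 × √(1 − 0.9218) = 12.5000 × √0.0782 ≈ 12.5000 × 0.2796 ≈ 3.4948
1.96 × SEM ≈ 6.8498
Lower bound: 51 − 6.8498 = 44.1502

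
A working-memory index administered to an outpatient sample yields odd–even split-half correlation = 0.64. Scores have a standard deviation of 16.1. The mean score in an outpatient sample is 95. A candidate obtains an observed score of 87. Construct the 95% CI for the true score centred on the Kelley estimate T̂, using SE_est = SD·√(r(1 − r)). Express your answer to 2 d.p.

[75.69, 101.82]

r_full = 2·0.64 / (1 + 0.64) ≃ 0.7805
Estimated true score = 0.7805*87 + (1 − 0.7805)*95 ≃ 88.7561
SE_est = SD * √(r(1 − r)) = 16.1000 * √0.1713 ≃ 16.1000 * 0.4139 ≃ 6.6641
CI = 88.7561 ± 1.96 * 6.6641 → [75.6946, 101.8176]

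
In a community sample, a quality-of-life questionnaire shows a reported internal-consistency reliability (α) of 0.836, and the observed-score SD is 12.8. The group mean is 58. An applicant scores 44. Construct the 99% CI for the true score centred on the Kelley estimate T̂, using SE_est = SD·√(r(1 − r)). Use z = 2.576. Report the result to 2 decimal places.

Estimated true score = 0.83600×44 + (1 − 0.83600)×58 ≈ 46.29600
SE_est = 12.80000·√[r(1 − r)] ≈ 4.73953
CI = 46.29600 ± 2.576 × 4.73953 → [34.08698, 58.50502]

[34.09, 58.51]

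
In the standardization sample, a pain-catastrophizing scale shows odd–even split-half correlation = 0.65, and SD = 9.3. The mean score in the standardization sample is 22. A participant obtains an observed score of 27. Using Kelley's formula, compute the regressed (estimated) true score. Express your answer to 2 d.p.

25.94

Spearman-Brown: r = 2(0.65) / (1 + 0.65) = 1.3000 / 1.6500 ≃ 0.7879
T̂ = r·X + (1 − r)·M = 0.7879×27 + 0.2121×22 ≃ 21.2727 + 4.6667 ≃ 25.9394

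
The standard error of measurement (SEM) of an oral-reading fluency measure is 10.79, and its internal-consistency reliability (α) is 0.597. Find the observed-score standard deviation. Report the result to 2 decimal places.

SD = SEM / √(1 − r) = 10.79 / √0.403 ≃ 10.79 / 0.635 ≃ 16.997

17.00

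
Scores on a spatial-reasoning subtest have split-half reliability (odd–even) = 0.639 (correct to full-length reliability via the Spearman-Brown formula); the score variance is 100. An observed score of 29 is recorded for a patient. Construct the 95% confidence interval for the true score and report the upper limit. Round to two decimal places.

σ = 100^(1/2) = 10.000
Spearman-Brown: r = 2(0.639) / (1 + 0.639) = 1.278 / 1.639 ≈ 0.780
SEM = 10.000 × √(1 − 0.780) = 10.000 × √0.220 ≈ 10.000 × 0.469 ≈ 4.693
Half-width = 1.96×4.693 ≈ 9.199
Upper bound: 29 + 9.199 = 38.199

38.20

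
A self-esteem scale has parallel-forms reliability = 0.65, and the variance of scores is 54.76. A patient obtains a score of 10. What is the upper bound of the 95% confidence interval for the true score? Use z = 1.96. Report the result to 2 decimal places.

18.58

SD = √54.76 = 7.400
SEM = 7.400·√(1 − 0.650) ≈ 4.378
Margin = 1.96 · 4.378 ≈ 8.581
Upper limit = 10 + 8.581 ≈ 18.581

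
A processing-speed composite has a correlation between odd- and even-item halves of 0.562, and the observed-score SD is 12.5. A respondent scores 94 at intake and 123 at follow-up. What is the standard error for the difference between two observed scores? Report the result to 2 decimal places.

r_full = 2·0.562 / (1 + 0.562) ≈ 0.7196
SEM = 12.5000·√(1 − 0.7196) ≈ 6.6192
SE_diff = √2 · SEM ≈ 9.3610

9.36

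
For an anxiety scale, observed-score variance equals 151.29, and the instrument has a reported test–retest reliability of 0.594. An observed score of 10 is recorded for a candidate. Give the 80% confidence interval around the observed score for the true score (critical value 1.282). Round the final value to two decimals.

SD = √151.29 ≈ 12.3000
SEM = 12.3000·√(1 − 0.5940) ≈ 7.8373
Half-width = 1.282·7.8373 ≈ 10.0475
Interval: (-0.0475, 20.0475)

[-0.05, 20.05]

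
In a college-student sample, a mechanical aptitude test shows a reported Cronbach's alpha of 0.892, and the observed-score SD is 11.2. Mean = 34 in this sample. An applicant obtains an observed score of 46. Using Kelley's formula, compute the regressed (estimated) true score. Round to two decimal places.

44.70

T̂ = 0.8920(46) + 0.1080(34) ≈ 44.7040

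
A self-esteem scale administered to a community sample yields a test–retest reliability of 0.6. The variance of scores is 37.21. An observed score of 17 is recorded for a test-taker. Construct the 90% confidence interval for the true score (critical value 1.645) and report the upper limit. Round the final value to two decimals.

23.35

SD = √37.21 ≈ 6.1000
The standard error of measurement is 6.1000·√(1 − 0.6000) ≈ 6.1000·0.6325 ≈ 3.8580.
Half-width = 1.645·3.8580 ≈ 6.3464
Upper limit = 17 + 6.3464 ≈ 23.3464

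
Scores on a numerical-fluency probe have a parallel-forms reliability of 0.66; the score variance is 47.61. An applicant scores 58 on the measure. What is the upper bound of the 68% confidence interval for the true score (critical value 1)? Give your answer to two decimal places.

62.02

σ = 47.61^(1/2) = 6.90000
The standard error of measurement is 6.90000×√(1 − 0.66000) ≃ 6.90000×0.58310 ≃ 4.02336.
Half-width = 1×4.02336 ≃ 4.02336
Upper limit = 58 + 4.02336 ≃ 62.02336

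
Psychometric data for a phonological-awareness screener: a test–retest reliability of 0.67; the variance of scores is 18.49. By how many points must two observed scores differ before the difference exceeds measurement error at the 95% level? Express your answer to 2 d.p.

6.85

σ = 18.49^(1/2) = 4.30000
SEM = 4.30000 × √(1 − 0.67000) = 4.30000 × √0.33000 ≈ 4.30000 × 0.57446 ≈ 2.47016
Standard error of the difference = 2.47016·√2 ≈ 3.49334
Minimum reliable difference = 1.96 × SE_diff ≈ 1.96 × 3.49334 ≈ 6.84694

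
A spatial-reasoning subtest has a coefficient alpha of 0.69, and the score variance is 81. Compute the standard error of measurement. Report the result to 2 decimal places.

5.01

σ = 81^(1/2) = 9.0000
SEM = 9.0000×√(1 − 0.6900) ≈ 5.0110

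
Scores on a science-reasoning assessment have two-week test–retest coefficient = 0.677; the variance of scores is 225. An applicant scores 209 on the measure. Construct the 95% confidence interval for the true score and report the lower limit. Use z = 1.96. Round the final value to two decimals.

192.29

σ = 225^(1/2) = 15.0000
The standard error of measurement is 15.0000*√(1 − 0.6770) ≃ 15.0000*0.5683 ≃ 8.5250.
1.96 * SEM ≃ 16.7089
Lower bound: 209 − 16.7089 = 192.2911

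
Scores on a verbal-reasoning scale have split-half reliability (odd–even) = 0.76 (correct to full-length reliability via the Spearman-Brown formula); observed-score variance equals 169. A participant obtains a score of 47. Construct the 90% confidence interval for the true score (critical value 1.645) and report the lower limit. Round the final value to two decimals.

SD = √169 ≃ 13.0000
Spearman-Brown: r = 2(0.76) / (1 + 0.76) = 1.5200 / 1.7600 ≃ 0.8636
SEM = 13.0000 × √(1 − 0.8636) = 13.0000 × √0.1364 ≃ 13.0000 × 0.3693 ≃ 4.8006
1.645 × SEM ≃ 7.8969
Lower limit = 47 − 7.8969 ≃ 39.1031

39.10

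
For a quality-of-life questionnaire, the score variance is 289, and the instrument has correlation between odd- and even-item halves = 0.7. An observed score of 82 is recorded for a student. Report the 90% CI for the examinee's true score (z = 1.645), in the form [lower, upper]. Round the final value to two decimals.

SD = √289 = 17.0000
Full-length reliability (Spearman-Brown) = 2(0.7)/(1+0.7) ≃ 0.8235
SEM = 17.0000 · √(1 − 0.8235) = 17.0000 · √0.1765 ≃ 17.0000 · 0.4201 ≃ 7.1414
Margin = 1.645 · 7.1414 ≃ 11.7476
Interval: (70.2524, 93.7476)

[70.25, 93.75]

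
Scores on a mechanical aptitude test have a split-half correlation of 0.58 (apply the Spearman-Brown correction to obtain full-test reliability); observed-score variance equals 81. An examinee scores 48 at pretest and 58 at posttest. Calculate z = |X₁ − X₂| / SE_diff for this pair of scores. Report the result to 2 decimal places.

1.52

SD = √81 = 9.000
Spearman-Brown: r = 2(0.58) / (1 + 0.58) = 1.160 / 1.580 ≃ 0.734
SEM = 9.000×√(1 − 0.734) ≃ 4.640
SE_diff = SEM × √2 ≃ 4.640 × 1.414 ≃ 6.562
z = 10 / 6.562 ≃ 1.524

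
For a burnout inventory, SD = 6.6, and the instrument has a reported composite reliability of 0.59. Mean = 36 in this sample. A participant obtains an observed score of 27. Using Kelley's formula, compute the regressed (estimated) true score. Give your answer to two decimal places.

30.69

Estimated true score = 0.5900×27 + (1 − 0.5900)×36 ≈ 30.6900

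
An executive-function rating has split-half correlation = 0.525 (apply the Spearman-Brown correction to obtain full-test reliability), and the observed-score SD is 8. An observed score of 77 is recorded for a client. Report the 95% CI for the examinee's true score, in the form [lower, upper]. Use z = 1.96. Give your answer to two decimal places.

r_full = 2·0.525 / (1 + 0.525) ≈ 0.689
SEM = 8.000 · √(1 − 0.689) = 8.000 · √0.311 ≈ 8.000 · 0.558 ≈ 4.465
Margin = 1.96 · 4.465 ≈ 8.751
Interval: (68.249, 85.751)

[68.25, 85.75]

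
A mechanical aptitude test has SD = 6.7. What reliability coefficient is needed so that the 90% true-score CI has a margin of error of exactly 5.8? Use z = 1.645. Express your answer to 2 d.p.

Required SEM = 5.8 / 1.645 ≃ 3.526
r = 1 − (SEM / SD)² = 1 − (3.526 / 6.7)² ≃ 1 − 0.277 ≃ 0.723

0.72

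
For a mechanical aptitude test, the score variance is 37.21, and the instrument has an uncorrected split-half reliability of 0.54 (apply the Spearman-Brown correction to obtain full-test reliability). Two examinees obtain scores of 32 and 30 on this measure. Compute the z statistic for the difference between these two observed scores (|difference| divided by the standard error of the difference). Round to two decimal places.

SD = √37.21 ≈ 6.10000
r_full = 2·0.54 / (1 + 0.54) ≈ 0.70130
The standard error of measurement is 6.10000·√(1 − 0.70130) ≈ 6.10000·0.54654 ≈ 3.33387.
SE_diff = SEM · √2 ≈ 3.33387 · 1.41421 ≈ 4.71480
z = 2 / 4.71480 ≈ 0.42420

0.42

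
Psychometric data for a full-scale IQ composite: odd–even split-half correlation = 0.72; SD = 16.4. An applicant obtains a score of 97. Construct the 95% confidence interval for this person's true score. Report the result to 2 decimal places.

Spearman-Brown: r = 2(0.72) / (1 + 0.72) = 1.4400 / 1.7200 ≈ 0.8372
SEM = 16.4000 * √(1 − 0.8372) = 16.4000 * √0.1628 ≈ 16.4000 * 0.4035 ≈ 6.6170
Margin = 1.96 * 6.6170 ≈ 12.9692
CI = 97 ± 12.9692 → [84.0308, 109.9692]

[84.03, 109.97]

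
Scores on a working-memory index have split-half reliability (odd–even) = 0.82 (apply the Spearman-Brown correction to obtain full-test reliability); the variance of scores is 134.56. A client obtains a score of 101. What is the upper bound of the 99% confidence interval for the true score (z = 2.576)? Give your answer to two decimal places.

SD = √134.56 = 11.60000
Spearman-Brown: r = 2(0.82) / (1 + 0.82) = 1.64000 / 1.82000 ≈ 0.90110
SEM = 11.60000 * √(1 − 0.90110) = 11.60000 * √0.09890 ≈ 11.60000 * 0.31449 ≈ 3.64803
Margin = 2.576 * 3.64803 ≈ 9.39733
Upper bound: 101 + 9.39733 = 110.39733

110.40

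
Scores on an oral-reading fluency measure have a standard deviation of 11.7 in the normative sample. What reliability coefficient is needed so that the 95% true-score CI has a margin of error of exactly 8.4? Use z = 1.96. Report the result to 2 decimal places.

Required SEM = 8.4 / 1.96 ≃ 4.2857
Required reliability = 1 − (SEM/SD)² = 1 − 0.1342 ≃ 0.8658

0.87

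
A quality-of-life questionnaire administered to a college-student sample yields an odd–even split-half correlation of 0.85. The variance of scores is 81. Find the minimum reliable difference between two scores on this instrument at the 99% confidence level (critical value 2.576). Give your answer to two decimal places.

9.34

σ = 81^(1/2) = 9.0000
Spearman-Brown: r = 2(0.85) / (1 + 0.85) = 1.7000 / 1.8500 ≃ 0.9189
The standard error of measurement is 9.0000×√(1 − 0.9189) ≃ 9.0000×0.2847 ≃ 2.5627.
SE_diff = SEM × √2 ≃ 2.5627 × 1.4142 ≃ 3.6242
Minimum reliable difference = 2.576 × SE_diff ≃ 2.576 × 3.6242 ≃ 9.3360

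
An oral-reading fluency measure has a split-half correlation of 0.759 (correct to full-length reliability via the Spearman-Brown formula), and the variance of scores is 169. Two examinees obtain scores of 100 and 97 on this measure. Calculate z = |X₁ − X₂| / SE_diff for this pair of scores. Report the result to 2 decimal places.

SD = √169 ≈ 13.0000
Spearman-Brown: r = 2(0.759) / (1 + 0.759) = 1.5180 / 1.7590 ≈ 0.8630
SEM = 13.0000*√(1 − 0.8630) ≈ 4.8119
Standard error of the difference = 4.8119·√2 ≈ 6.8051
z = |100 − 97| / 6.8051 = 3 / 6.8051 ≈ 0.4408

0.44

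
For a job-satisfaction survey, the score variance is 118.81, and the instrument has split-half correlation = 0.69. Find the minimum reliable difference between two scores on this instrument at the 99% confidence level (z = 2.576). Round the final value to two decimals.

SD = √118.81 ≈ 10.9000
Spearman-Brown: r = 2(0.69) / (1 + 0.69) = 1.3800 / 1.6900 ≈ 0.8166
SEM = 10.9000 · √(1 − 0.8166) = 10.9000 · √0.1834 ≈ 10.9000 · 0.4283 ≈ 4.6684
SE_diff = √2 · SEM ≈ 6.6021
Smallest detectable difference = 2.576·6.6021 ≈ 17.0069

17.01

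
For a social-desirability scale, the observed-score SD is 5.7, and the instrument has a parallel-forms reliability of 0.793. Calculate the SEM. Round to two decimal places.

SEM = 5.700 × √(1 − 0.793) = 5.700 × √0.207 ≃ 5.700 × 0.455 ≃ 2.593

2.59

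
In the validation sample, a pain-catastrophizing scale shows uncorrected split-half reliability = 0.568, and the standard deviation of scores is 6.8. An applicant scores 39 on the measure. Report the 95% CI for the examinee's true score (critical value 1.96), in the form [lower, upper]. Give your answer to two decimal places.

[32.00, 46.00]

Full-length reliability (Spearman-Brown) = 2(0.568)/(1+0.568) ≈ 0.72449
SEM = 6.80000·√(1 − 0.72449) ≈ 3.56926
Margin = 1.96 · 3.56926 ≈ 6.99574
CI = 39 ± 6.99574 → [32.00426, 45.99574]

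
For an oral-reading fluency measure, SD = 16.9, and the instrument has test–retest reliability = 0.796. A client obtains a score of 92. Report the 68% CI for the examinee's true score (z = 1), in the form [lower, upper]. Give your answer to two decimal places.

SEM = 16.9000 · √(1 − 0.7960) = 16.9000 · √0.2040 ≈ 16.9000 · 0.4517 ≈ 7.6331
Half-width = 1·7.6331 ≈ 7.6331
68% CI: 92 ± 7.6331 = [84.3669, 99.6331]

[84.37, 99.63]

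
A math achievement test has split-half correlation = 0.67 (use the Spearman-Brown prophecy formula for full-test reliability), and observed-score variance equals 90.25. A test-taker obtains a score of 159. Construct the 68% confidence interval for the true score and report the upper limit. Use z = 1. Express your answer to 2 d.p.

σ = 90.25^(1/2) = 9.5000
Full-length reliability (Spearman-Brown) = 2(0.67)/(1+0.67) ≈ 0.8024
The standard error of measurement is 9.5000*√(1 − 0.8024) ≈ 9.5000*0.4445 ≈ 4.2230.
Half-width = 1*4.2230 ≈ 4.2230
Upper limit = 159 + 4.2230 ≈ 163.2230

163.22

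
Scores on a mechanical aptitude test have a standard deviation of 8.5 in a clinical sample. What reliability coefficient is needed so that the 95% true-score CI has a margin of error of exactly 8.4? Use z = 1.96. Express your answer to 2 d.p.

0.75

Required SEM = 8.4 / 1.96 ≈ 4.2857
r = 1 − (4.2857/8.5)² ≈ 1 − 0.2542 ≈ 0.7458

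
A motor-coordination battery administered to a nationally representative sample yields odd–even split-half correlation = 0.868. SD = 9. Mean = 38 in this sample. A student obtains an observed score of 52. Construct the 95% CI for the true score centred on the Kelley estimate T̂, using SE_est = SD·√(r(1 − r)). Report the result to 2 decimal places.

[46.49, 55.53]

Spearman-Brown: r = 2(0.868) / (1 + 0.868) = 1.7360 / 1.8680 ≈ 0.9293
Estimated true score = 0.9293×52 + (1 − 0.9293)×38 ≈ 51.0107
SE_est = SD × √(r(1 − r)) = 9.0000 × √0.0657 ≈ 9.0000 × 0.2563 ≈ 2.3064
95% CI: 51.0107 ± 4.5205 ≈ (46.4902, 55.5312)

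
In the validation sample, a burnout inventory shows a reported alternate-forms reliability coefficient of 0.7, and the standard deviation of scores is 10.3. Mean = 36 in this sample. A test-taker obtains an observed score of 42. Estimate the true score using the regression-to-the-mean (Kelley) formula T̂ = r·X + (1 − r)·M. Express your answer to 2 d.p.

40.20

T̂ = r·X + (1 − r)·M = 0.7000×42 + 0.3000×36 = 29.4000 + 10.8000 ≃ 40.2000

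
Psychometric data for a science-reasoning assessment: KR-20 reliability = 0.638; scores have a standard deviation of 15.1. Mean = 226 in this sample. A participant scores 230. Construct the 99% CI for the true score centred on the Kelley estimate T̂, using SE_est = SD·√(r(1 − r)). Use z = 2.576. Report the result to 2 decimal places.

[209.86, 247.25]

Estimated true score = 0.6380·230 + (1 − 0.6380)·226 ≃ 228.5520
SE_est = 15.1000·√(0.6380·0.3620) ≃ 7.2567
CI = 228.5520 ± 2.576 · 7.2567 → [209.8586, 247.2454]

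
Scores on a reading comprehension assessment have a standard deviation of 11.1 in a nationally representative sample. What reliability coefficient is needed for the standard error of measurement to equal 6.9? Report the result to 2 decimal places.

0.61

r = 1 − (SEM / SD)² = 1 − (6.9000 / 11.1)² ≈ 1 − 0.3864 ≈ 0.6136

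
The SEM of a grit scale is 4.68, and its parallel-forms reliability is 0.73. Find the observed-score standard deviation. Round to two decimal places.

σ = SEM·(1 − r)^(−1/2) ≈ 4.68×1.925 ≈ 9.007

9.01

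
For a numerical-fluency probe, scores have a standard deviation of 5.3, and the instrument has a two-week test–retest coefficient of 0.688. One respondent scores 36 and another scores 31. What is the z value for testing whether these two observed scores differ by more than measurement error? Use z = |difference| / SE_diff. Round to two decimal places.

1.19

SEM = 5.3000×√(1 − 0.6880) ≃ 2.9604
SE_diff = SEM × √2 ≃ 2.9604 × 1.4142 ≃ 4.1867
z = |36 − 31| / 4.1867 = 5 / 4.1867 ≃ 1.1943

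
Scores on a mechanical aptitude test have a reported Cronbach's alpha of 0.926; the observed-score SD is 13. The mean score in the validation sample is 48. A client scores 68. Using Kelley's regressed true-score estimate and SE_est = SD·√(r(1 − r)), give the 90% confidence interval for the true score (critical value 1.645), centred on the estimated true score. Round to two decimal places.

T̂ = 0.926(68) + 0.074(48) ≃ 66.520
SE_est = SD * √(r(1 − r)) = 13.000 * √0.069 ≃ 13.000 * 0.262 ≃ 3.403
CI = 66.520 ± 1.645 * 3.403 → [60.922, 72.118]

[60.92, 72.12]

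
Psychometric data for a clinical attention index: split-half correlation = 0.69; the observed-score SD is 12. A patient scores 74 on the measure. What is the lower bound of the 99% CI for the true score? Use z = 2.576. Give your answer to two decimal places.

60.76

Full-length reliability (Spearman-Brown) = 2(0.69)/(1+0.69) ≈ 0.817
SEM = 12.000 * √(1 − 0.817) = 12.000 * √0.183 ≈ 12.000 * 0.428 ≈ 5.139
2.576 * SEM ≈ 13.239
Lower bound: 74 − 13.239 = 60.761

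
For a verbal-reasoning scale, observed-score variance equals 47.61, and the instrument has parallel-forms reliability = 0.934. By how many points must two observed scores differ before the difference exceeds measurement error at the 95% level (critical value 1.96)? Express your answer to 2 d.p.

4.91

σ = 47.61^(1/2) = 6.9000
SEM = 6.9000*√(1 − 0.9340) ≈ 1.7726
Standard error of the difference = 1.7726·√2 ≈ 2.5069
Smallest detectable difference = 1.96*2.5069 ≈ 4.9135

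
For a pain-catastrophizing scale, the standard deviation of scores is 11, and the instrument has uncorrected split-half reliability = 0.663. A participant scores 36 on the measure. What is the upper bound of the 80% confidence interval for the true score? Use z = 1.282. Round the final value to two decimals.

42.35

Full-length reliability (Spearman-Brown) = 2(0.663)/(1+0.663) ≈ 0.7974
SEM = 11.0000 × √(1 − 0.7974) = 11.0000 × √0.2026 ≈ 11.0000 × 0.4502 ≈ 4.9518
1.282 × SEM ≈ 6.3482
Upper limit = 36 + 6.3482 ≈ 42.3482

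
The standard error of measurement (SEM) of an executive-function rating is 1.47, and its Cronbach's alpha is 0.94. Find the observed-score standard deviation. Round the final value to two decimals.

SD = SEM / √(1 − r) = 1.47 / √0.06000 ≃ 1.47 / 0.24495 ≃ 6.00125

6.00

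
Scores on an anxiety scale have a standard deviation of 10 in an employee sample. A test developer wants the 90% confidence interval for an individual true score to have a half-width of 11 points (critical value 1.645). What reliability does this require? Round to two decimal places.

SEM needed = half-width / z = 11/1.645 ≈ 6.687
r = 1 − (SEM / SD)² = 1 − (6.687 / 10)² ≈ 1 − 0.447 ≈ 0.553

0.55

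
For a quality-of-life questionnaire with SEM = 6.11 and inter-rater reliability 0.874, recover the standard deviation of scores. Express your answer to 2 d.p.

σ = SEM·(1 − r)^(−1/2) ≈ 6.11·2.817 ≈ 17.213

17.21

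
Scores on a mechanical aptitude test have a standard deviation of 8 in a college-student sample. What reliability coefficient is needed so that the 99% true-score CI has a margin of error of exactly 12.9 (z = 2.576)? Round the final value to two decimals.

0.61

Required SEM = 12.9 / 2.576 ≈ 5.008
Required reliability = 1 − (SEM/SD)² = 1 − 0.392 ≈ 0.608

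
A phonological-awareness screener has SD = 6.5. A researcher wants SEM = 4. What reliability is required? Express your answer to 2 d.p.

0.62

r = 1 − (SEM / SD)² = 1 − (4.00000 / 6.5)² ≈ 1 − 0.37870 ≈ 0.62130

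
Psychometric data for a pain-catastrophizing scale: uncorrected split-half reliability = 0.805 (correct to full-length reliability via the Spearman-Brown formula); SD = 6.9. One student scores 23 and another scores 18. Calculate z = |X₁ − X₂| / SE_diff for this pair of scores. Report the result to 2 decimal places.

1.56

Spearman-Brown: r = 2(0.805) / (1 + 0.805) = 1.6100 / 1.8050 ≈ 0.8920
SEM = 6.9000 · √(1 − 0.8920) = 6.9000 · √0.1080 ≈ 6.9000 · 0.3287 ≈ 2.2679
Standard error of the difference = 2.2679·√2 ≈ 3.2073
z = 5 / 3.2073 ≈ 1.5589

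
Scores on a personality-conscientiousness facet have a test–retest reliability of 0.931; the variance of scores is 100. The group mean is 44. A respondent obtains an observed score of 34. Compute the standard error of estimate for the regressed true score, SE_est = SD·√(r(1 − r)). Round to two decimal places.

SD = √100 ≈ 10.0000
SE_est = 10.0000·√[r(1 − r)] ≈ 2.5345

2.53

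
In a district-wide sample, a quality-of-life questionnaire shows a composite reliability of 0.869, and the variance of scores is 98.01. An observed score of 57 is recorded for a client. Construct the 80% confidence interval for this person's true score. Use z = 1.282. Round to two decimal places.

[52.41, 61.59]

SD = √98.01 ≈ 9.90000
SEM = 9.90000 × √(1 − 0.86900) = 9.90000 × √0.13100 ≈ 9.90000 × 0.36194 ≈ 3.58320
Half-width = 1.282×3.58320 ≈ 4.59366
CI = 57 ± 4.59366 → [52.40634, 61.59366]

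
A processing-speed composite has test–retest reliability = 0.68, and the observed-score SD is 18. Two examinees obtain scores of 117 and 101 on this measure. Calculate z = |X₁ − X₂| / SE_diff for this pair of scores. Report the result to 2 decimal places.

SEM = 18.0000 × √(1 − 0.6800) = 18.0000 × √0.3200 ≃ 18.0000 × 0.5657 ≃ 10.1823
SE_diff = SEM × √2 ≃ 10.1823 × 1.4142 ≃ 14.4000
z = |117 − 101| / 14.4000 = 16 / 14.4000 ≃ 1.1111

1.11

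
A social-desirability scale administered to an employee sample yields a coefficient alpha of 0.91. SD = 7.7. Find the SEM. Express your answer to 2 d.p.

SEM = 7.7000 · √(1 − 0.9100) = 7.7000 · √0.0900 ≈ 7.7000 · 0.3000 ≈ 2.3100

2.31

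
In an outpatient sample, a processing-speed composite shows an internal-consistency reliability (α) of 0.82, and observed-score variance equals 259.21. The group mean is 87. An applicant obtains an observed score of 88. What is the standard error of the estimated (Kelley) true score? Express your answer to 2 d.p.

σ = 259.21^(1/2) = 16.100
SE_est = SD × √(r(1 − r)) = 16.100 × √0.148 ≈ 16.100 × 0.384 ≈ 6.185

6.19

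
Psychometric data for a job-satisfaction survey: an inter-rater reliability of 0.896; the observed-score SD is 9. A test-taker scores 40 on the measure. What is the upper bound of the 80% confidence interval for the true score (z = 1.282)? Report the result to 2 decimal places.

43.72

SEM = 9.0000 · √(1 − 0.8960) = 9.0000 · √0.1040 ≃ 9.0000 · 0.3225 ≃ 2.9024
Margin = 1.282 · 2.9024 ≃ 3.7209
Upper bound: 40 + 3.7209 = 43.7209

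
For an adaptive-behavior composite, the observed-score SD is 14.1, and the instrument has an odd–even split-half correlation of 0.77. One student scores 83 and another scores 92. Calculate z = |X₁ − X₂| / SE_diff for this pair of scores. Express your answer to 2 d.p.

1.25

Spearman-Brown: r = 2(0.77) / (1 + 0.77) = 1.540 / 1.770 ≈ 0.870
The standard error of measurement is 14.100×√(1 − 0.870) ≈ 14.100×0.360 ≈ 5.083.
SE_diff = SEM × √2 ≈ 5.083 × 1.414 ≈ 7.188
z = |83 − 92| / 7.188 = 9 / 7.188 ≈ 1.252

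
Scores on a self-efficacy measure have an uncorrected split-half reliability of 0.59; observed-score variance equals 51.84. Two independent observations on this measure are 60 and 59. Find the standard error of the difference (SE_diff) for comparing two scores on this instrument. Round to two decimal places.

5.17

SD = √51.84 ≈ 7.20000
Full-length reliability (Spearman-Brown) = 2(0.59)/(1+0.59) ≈ 0.74214
SEM = 7.20000 * √(1 − 0.74214) = 7.20000 * √0.25786 ≈ 7.20000 * 0.50780 ≈ 3.65617
SE_diff = SEM * √2 ≈ 3.65617 * 1.41421 ≈ 5.17060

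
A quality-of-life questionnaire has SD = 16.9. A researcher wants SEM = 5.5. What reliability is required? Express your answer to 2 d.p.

0.89

r = 1 − (SEM / SD)² = 1 − (5.500 / 16.9)² ≈ 1 − 0.106 ≈ 0.894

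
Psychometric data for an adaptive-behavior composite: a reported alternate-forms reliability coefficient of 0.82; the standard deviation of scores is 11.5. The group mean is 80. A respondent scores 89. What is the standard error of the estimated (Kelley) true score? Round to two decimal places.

SE_est = SD · √(r(1 − r)) = 11.5000 · √0.1476 ≈ 11.5000 · 0.3842 ≈ 4.4182

4.42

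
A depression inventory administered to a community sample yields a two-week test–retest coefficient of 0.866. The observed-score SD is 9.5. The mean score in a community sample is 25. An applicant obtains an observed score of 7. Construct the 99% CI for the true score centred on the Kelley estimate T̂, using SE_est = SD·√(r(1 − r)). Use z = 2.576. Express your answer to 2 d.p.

T̂ = r·X + (1 − r)·M = 0.8660*7 + 0.1340*25 = 6.0620 + 3.3500 ≈ 9.4120
SE_est = 9.5000*√(0.8660*0.1340) ≈ 3.2362
CI = 9.4120 ± 2.576 * 3.2362 → [1.0756, 17.7484]

[1.08, 17.75]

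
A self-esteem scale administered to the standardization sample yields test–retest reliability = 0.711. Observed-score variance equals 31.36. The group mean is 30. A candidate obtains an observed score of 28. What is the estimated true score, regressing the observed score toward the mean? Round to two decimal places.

T̂ = r·X + (1 − r)·M = 0.711*28 + 0.289*30 = 19.908 + 8.670 ≃ 28.578

28.58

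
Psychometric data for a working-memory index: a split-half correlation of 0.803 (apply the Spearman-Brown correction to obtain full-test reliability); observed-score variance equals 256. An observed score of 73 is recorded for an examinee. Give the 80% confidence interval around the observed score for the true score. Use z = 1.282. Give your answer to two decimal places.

[66.22, 79.78]

σ = 256^(1/2) = 16.0000
Spearman-Brown: r = 2(0.803) / (1 + 0.803) = 1.6060 / 1.8030 ≈ 0.8907
SEM = 16.0000×√(1 − 0.8907) ≈ 5.2888
1.282 × SEM ≈ 6.7802
CI = 73 ± 6.7802 → [66.2198, 79.7802]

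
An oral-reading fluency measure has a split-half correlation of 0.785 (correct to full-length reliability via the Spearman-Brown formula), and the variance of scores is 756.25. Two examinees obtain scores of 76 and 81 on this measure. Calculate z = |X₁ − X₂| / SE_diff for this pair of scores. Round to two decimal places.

SD = √756.25 ≃ 27.500
Spearman-Brown: r = 2(0.785) / (1 + 0.785) = 1.570 / 1.785 ≃ 0.880
SEM = 27.500*√(1 − 0.880) ≃ 9.544
SE_diff = √2 * SEM ≃ 13.497
z = |76 − 81| / 13.497 = 5 / 13.497 ≃ 0.370

0.37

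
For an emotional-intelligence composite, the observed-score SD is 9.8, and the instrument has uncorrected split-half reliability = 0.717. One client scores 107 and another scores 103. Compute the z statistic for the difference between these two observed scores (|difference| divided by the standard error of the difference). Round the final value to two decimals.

0.71

Full-length reliability (Spearman-Brown) = 2(0.717)/(1+0.717) ≈ 0.835
SEM = 9.800 * √(1 − 0.835) = 9.800 * √0.165 ≈ 9.800 * 0.406 ≈ 3.979
SE_diff = SEM * √2 ≈ 3.979 * 1.414 ≈ 5.627
z = 4 / 5.627 ≈ 0.711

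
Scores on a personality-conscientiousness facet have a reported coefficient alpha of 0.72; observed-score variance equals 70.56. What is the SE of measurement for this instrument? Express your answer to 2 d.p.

SD = √70.56 ≃ 8.4000
The standard error of measurement is 8.4000×√(1 − 0.7200) ≃ 8.4000×0.5292 ≃ 4.4449.

4.44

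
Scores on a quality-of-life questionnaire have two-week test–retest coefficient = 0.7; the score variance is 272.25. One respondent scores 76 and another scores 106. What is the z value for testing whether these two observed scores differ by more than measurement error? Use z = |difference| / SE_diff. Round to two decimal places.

2.35

SD = √272.25 = 16.5000
The standard error of measurement is 16.5000*√(1 − 0.7000) ≈ 16.5000*0.5477 ≈ 9.0374.
Standard error of the difference = 9.0374·√2 ≈ 12.7808
z = |76 − 106| / 12.7808 = 30 / 12.7808 ≈ 2.3473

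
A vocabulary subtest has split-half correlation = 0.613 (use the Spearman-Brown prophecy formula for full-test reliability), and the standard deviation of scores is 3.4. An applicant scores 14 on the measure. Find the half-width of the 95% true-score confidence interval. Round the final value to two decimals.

3.26

Spearman-Brown: r = 2(0.613) / (1 + 0.613) = 1.2260 / 1.6130 ≈ 0.7601
SEM = 3.4000 × √(1 − 0.7601) = 3.4000 × √0.2399 ≈ 3.4000 × 0.4898 ≈ 1.6654
Margin = 1.96 × 1.6654 ≈ 3.2642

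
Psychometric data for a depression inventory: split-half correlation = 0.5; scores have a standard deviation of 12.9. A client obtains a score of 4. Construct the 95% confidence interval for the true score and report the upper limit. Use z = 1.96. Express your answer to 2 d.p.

Spearman-Brown: r = 2(0.5) / (1 + 0.5) = 1.000 / 1.500 ≈ 0.667
SEM = 12.900×√(1 − 0.667) ≈ 7.448
Half-width = 1.96×7.448 ≈ 14.598
Upper bound: 4 + 14.598 = 18.598

18.60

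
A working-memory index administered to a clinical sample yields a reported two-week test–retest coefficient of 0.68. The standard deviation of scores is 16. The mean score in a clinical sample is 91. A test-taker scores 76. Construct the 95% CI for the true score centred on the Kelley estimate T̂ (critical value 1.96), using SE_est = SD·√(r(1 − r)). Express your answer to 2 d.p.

[66.17, 95.43]

T̂ = r·X + (1 − r)·M = 0.680·76 + 0.320·91 = 51.680 + 29.120 ≈ 80.800
SE_est = 16.000·√[r(1 − r)] ≈ 7.464
CI = 80.800 ± 1.96 · 7.464 → [66.171, 95.429]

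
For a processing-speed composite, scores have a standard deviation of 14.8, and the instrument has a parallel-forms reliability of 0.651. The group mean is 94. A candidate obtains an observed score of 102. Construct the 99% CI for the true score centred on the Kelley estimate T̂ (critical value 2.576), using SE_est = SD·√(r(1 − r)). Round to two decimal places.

T̂ = r·X + (1 − r)·M = 0.651·102 + 0.349·94 = 66.402 + 32.806 ≈ 99.208
SE_est = 14.800·√(0.651·0.349) ≈ 7.054
CI = 99.208 ± 2.576 · 7.054 → [81.036, 117.380]

[81.04, 117.38]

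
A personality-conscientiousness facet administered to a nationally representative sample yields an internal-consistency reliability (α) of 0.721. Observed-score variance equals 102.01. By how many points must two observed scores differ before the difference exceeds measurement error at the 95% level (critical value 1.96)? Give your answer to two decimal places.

14.79

SD = √102.01 = 10.100
SEM = 10.100×√(1 − 0.721) ≃ 5.335
Standard error of the difference = 5.335·√2 ≃ 7.545
Minimum reliable difference = 1.96 × SE_diff ≃ 1.96 × 7.545 ≃ 14.787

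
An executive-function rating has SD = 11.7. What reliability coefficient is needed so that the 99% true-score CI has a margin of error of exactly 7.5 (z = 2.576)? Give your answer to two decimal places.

Required SEM = 7.5 / 2.576 ≈ 2.9115
r = 1 − (SEM / SD)² = 1 − (2.9115 / 11.7)² ≈ 1 − 0.0619 ≈ 0.9381

0.94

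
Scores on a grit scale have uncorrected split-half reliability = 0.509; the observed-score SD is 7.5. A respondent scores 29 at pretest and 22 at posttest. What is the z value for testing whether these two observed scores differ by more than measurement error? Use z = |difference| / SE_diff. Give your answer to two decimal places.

1.16

Spearman-Brown: r = 2(0.509) / (1 + 0.509) = 1.018 / 1.509 ≈ 0.675
SEM = 7.500 * √(1 − 0.675) = 7.500 * √0.325 ≈ 7.500 * 0.570 ≈ 4.278
SE_diff = SEM * √2 ≈ 4.278 * 1.414 ≈ 6.050
z = 7 / 6.050 ≈ 1.157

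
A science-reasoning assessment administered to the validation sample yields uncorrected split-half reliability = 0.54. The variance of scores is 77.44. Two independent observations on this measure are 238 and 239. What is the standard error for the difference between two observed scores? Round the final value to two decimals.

6.80

σ = 77.44^(1/2) = 8.8000
r_full = 2·0.54 / (1 + 0.54) ≃ 0.7013
SEM = 8.8000 · √(1 − 0.7013) = 8.8000 · √0.2987 ≃ 8.8000 · 0.5465 ≃ 4.8095
Standard error of the difference = 4.8095·√2 ≃ 6.8017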